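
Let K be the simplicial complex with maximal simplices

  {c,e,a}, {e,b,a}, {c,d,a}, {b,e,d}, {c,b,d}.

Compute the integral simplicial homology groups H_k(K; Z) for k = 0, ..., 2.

Order the vertices as a < b < c < d < e. Listing each simplex with vertices in this order, K has dimension 2 with simplices:

  0-simplices (5): a, b, c, d, e
  1-simplices (10): ab, ac, ad, ae, bc, bd, be, cd, ce, de
  2-simplices (5): abe, acd, ace, bcd, bde

Hence C_0 ≅ Z^5, C_1 ≅ Z^10, C_2 ≅ Z^5.

The boundary map ∂_1: C_1 → C_0 maps an edge to its endpoints' difference, ∂[p,q] = q − p. For instance
  ∂ae = e − a.
The resulting 5×10 matrix has rank 4, and its Smith normal form has invariant factors (1,1,1,1).

∂_2: C_2 → C_1 maps a triangle to the signed sum of its edges. For instance
  ∂abe = be − ae + ab,
  ∂ace = ce − ae + ac.
This gives a 10×5 integer matrix of rank 5; reducing to Smith normal form yields diagonal entries (1,1,1,1,1).

From H_k ≅ ker(∂_k) / im(∂_{k+1}) we obtain:

  H_0: rank C_0 − rank ∂_1 = 5 − 4 = 1, and the invariant factors of ∂_1 are all 1, so H_0 = Z.
  H_1: rank ker ∂_1 − rank ∂_2 = (10 − 4) − 5 = 1, and the invariant factors of ∂_2 are all 1, so H_1 = Z.
  H_2: rank ker ∂_2 − rank ∂_3 = (5 − 5) − 0 = 0, and there is no ∂_3, so H_2 = 0.

H_0 = Z,  H_1 = Z,  H_2 = 0.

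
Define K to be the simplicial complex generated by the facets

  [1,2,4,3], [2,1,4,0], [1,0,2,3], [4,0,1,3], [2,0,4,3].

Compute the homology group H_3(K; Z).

Order the vertices as 0 < 1 < 2 < 3 < 4. Listing each simplex with vertices in this order, K has dimension 3 with simplices:

  0-simplices (5): [0], [1], [2], [3], [4]
  1-simplices (10): [0,1], [0,2], [0,3], [0,4], [1,2], [1,3], [1,4], [2,3], [2,4], [3,4]
  2-simplices (10): [0,1,2], [0,1,3], [0,1,4], [0,2,3], [0,2,4], [0,3,4], [1,2,3], [1,2,4], [1,3,4], [2,3,4]
  3-simplices (5): [0,1,2,3], [0,1,2,4], [0,1,3,4], [0,2,3,4], [1,2,3,4]

so the chain groups are C_0 ≅ Z^5, C_1 ≅ Z^10, C_2 ≅ Z^10, C_3 ≅ Z^5.

The boundary map ∂_1: C_1 → C_0 maps an edge to its endpoints' difference, ∂[p,q] = q − p. For instance
  ∂[3,4] = [4] − [3].
This gives a 5×10 integer matrix of rank 4; reducing to Smith normal form yields diagonal entries (1,1,1,1).

∂_2: C_2 → C_1 sends each 2-simplex [p,q,r] to [q,r] − [p,r] + [p,q]. For instance
  ∂[0,2,4] = [2,4] − [0,4] + [0,2],
  ∂[0,1,3] = [1,3] − [0,3] + [0,1].
The resulting 10×10 matrix has rank 6, and its Smith normal form has invariant factors (1,1,1,1,1,1).

∂_3: C_3 → C_2 sends each 3-simplex σ to the alternating sum Σ_i (−1)^i (σ with its i-th vertex removed). For instance
  ∂[0,1,2,3] = [1,2,3] − [0,2,3] + [0,1,3] − [0,1,2],
  ∂[0,1,2,4] = [1,2,4] − [0,2,4] + [0,1,4] − [0,1,2].
The resulting 10×5 matrix has rank 4, and its Smith normal form has invariant factors (1,1,1,1).

From H_k ≅ ker(∂_k) / im(∂_{k+1}) we obtain:

  H_3: rank ker ∂_3 − rank ∂_4 = (5 − 4) − 0 = 1, and there is no ∂_4, so H_3 = Z.

H_3 ≅ Z.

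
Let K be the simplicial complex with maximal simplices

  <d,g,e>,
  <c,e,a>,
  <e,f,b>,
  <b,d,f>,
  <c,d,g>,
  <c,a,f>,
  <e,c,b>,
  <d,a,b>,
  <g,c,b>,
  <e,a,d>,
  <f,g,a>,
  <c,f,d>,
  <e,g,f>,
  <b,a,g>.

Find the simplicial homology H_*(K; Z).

Fix the vertex order a < b < c < d < e < f < g and write every simplex with vertices in increasing order. Then dim K = 2 and the simplices of K are:

  0-simplices (7): a, b, c, d, e, f, g
  1-simplices (21): ab, ac, ad, ae, af, ag, bc, bd, be, bf, bg, cd, ce, cf, cg, de, df, dg, ef, eg, fg
  2-simplices (14): abd, abg, ace, acf, ade, afg, bce, bcg, bdf, bef, cdf, cdg, deg, efg

so the chain groups are C_0 ≅ Z^7, C_1 ≅ Z^21, C_2 ≅ Z^14.

∂_1: C_1 → C_0 is given by ∂[p,q] = [q] − [p].
This gives a 7×21 integer matrix of rank 6; reducing to Smith normal form yields diagonal entries (1,1,1,1,1,1).

Boundary ∂_2: C_2 → C_1 acts by ∂[p,q,r] = [q,r] − [p,r] + [p,q]. For instance
  ∂efg = fg − eg + ef,
  ∂deg = eg − dg + de.
This gives a 21×14 integer matrix of rank 13; reducing to Smith normal form yields diagonal entries (1,1,1,1,1,1,1,1,1,1,1,1,1).

From H_k ≅ ker(∂_k) / im(∂_{k+1}) we obtain:

  H_0: rank C_0 − rank ∂_1 = 7 − 6 = 1, and the invariant factors of ∂_1 are all 1, so H_0 ≅ Z.
  H_1: rank ker ∂_1 − rank ∂_2 = (21 − 6) − 13 = 2, and the invariant factors of ∂_2 are all 1, so H_1 ≅ Z^2.
  H_2: rank ker ∂_2 − rank ∂_3 = (14 − 13) − 0 = 1, and there is no ∂_3, so H_2 ≅ Z.

H_0 = Z,  H_1 = Z^2,  H_2 = Z.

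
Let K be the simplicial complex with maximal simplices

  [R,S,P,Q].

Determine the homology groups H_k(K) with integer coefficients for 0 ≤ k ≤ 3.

H_0 ≅ Z,  H_1 = 0,  H_2 = 0,  H_3 = 0.

K has 4 vertices, 6 edges, 4 triangles, 1 3-simplex.
rank ∂_0 = 0, rank ∂_1 = 3 ⇒ b_0 = 4 − 0 − 3 = 1; all invariant factors of ∂_1 are 1 so no torsion. So H_0 ≅ Z.
rank ∂_1 = 3, rank ∂_2 = 3 ⇒ b_1 = 6 − 3 − 3 = 0; all invariant factors of ∂_2 are 1 so no torsion. So H_1 ≅ 0.
rank ∂_2 = 3, rank ∂_3 = 1 ⇒ b_2 = 4 − 3 − 1 = 0; all invariant factors of ∂_3 are 1 so no torsion. So H_2 ≅ 0.
rank ∂_3 = 1, rank ∂_4 = 0 ⇒ b_3 = 1 − 1 − 0 = 0. So H_3 ≅ 0.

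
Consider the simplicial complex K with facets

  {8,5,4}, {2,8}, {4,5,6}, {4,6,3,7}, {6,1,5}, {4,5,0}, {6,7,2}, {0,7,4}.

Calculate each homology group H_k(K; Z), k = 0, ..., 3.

H_0 ≅ Z,  H_1 ≅ Z,  H_2 = 0,  H_3 = 0.

Order the vertices as 0 < 1 < 2 < 3 < 4 < 5 < 6 < 7 < 8. Listing each simplex with vertices in this order, K has dimension 3 with simplices:

  0-simplices (9): [0], [1], [2], [3], [4], [5], [6], [7], [8]
  1-simplices (18): [0,4], [0,5], [0,7], [1,5], [1,6], [2,6], [2,7], [2,8], [3,4], [3,6], [3,7], [4,5], [4,6], [4,7], [4,8], [5,6], [5,8], [6,7]
  2-simplices (10): [0,4,5], [0,4,7], [1,5,6], [2,6,7], [3,4,6], [3,4,7], [3,6,7], [4,5,6], [4,5,8], [4,6,7]
  3-simplices (1): [3,4,6,7]

Hence C_0 ≅ Z^9, C_1 ≅ Z^18, C_2 ≅ Z^10, C_3 ≅ Z^1.

∂_1: C_1 → C_0 sends each edge [p,q] (with p < q) to q − p. For instance
  ∂[2,7] = [7] − [2].
This gives a 9×18 integer matrix of rank 8; reducing to Smith normal form yields diagonal entries (1,1,1,1,1,1,1,1).

Boundary ∂_2: C_2 → C_1 sends each 2-simplex [p,q,r] to [q,r] − [p,r] + [p,q]. For instance
  ∂[4,6,7] = [6,7] − [4,7] + [4,6],
  ∂[3,4,7] = [4,7] − [3,7] + [3,4].
The 18×10 boundary matrix has rank 9 and Smith normal form diag(1,1,1,1,1,1,1,1,1).

The boundary map ∂_3: C_3 → C_2 sends each 3-simplex σ to the alternating sum Σ_i (−1)^i (σ with its i-th vertex removed). For instance
  ∂[3,4,6,7] = [4,6,7] − [3,6,7] + [3,4,7] − [3,4,6].
This gives a 10×1 integer matrix of rank 1; reducing to Smith normal form yields diagonal entries (1).

Reading off H_k = ker ∂_k / im ∂_{k+1}:

  H_0: rank C_0 − rank ∂_1 = 9 − 8 = 1, and the invariant factors of ∂_1 are all 1, so H_0 ≅ Z.
  H_1: rank ker ∂_1 − rank ∂_2 = (18 − 8) − 9 = 1, and the invariant factors of ∂_2 are all 1, so H_1 ≅ Z.
  H_2: rank ker ∂_2 − rank ∂_3 = (10 − 9) − 1 = 0, and the invariant factors of ∂_3 are all 1, so H_2 ≅ 0.
  H_3: rank ker ∂_3 − rank ∂_4 = (1 − 1) − 0 = 0, and there is no ∂_4, so H_3 ≅ 0.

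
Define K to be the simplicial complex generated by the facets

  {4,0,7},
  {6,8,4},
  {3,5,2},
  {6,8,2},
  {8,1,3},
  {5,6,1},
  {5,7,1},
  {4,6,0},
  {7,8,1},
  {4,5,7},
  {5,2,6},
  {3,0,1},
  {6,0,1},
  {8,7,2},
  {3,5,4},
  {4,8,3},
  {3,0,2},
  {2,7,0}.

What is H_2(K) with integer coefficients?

K has 9 vertices, 27 edges, 18 triangles.
rank ∂_2 = 17, rank ∂_3 = 0 ⇒ b_2 = 18 − 17 − 0 = 1. So H_2 ≅ Z.

H_2 = Z.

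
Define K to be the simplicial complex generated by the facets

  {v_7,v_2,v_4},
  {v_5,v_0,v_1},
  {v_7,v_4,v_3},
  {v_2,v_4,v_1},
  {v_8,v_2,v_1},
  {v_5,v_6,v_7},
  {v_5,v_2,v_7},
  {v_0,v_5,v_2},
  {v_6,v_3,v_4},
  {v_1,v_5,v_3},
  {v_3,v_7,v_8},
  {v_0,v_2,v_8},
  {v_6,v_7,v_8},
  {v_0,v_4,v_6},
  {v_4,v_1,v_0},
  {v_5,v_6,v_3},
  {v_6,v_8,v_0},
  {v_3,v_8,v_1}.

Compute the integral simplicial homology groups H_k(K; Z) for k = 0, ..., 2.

H_0 = Z,  H_1 = Z ⊕ Z/2,  H_2 = 0.

Fix the vertex order v_0 < v_1 < v_2 < v_3 < v_4 < v_5 < v_6 < v_7 < v_8 and write every simplex with vertices in increasing order. Then dim K = 2 and the simplices of K are:

  0-simplices (9): [v_0], [v_1], [v_2], [v_3], [v_4], [v_5], [v_6], [v_7], [v_8]
  1-simplices (27): (27 of them)
  2-simplices (18): (18 of them)

so the chain groups are C_0 ≅ Z^9, C_1 ≅ Z^27, C_2 ≅ Z^18.

The boundary map ∂_1: C_1 → C_0 sends each edge [p,q] (with p < q) to q − p. For instance
  ∂[v_1,v_8] = [v_8] − [v_1].
The 9×27 boundary matrix has rank 8 and Smith normal form diag(1,1,1,1,1,1,1,1).

∂_2: C_2 → C_1 sends each 2-simplex [p,q,r] to [q,r] − [p,r] + [p,q]. For instance
  ∂[v_1,v_2,v_8] = [v_2,v_8] − [v_1,v_8] + [v_1,v_2],
  ∂[v_0,v_2,v_5] = [v_2,v_5] − [v_0,v_5] + [v_0,v_2].
This gives a 27×18 integer matrix of rank 18; reducing to Smith normal form yields diagonal entries (1,1,1,1,1,1,1,1,1,1,1,1,1,1,1,1,1,2).

Reading off H_k = ker ∂_k / im ∂_{k+1}:

  H_0: rank C_0 − rank ∂_1 = 9 − 8 = 1, and the invariant factors of ∂_1 are all 1, so H_0 = Z.
  H_1: rank ker ∂_1 − rank ∂_2 = (27 − 8) − 18 = 1, and ∂_2 has invariant factor 2 > 1, so H_1 = Z ⊕ Z/2.
  H_2: rank ker ∂_2 − rank ∂_3 = (18 − 18) − 0 = 0, and there is no ∂_3, so H_2 = 0.

As a check, the Euler characteristic is 9 − 27 + 18 = 0, which agrees with 1 − 1 + 0 = 0.
(K is a triangulation of the Klein bottle.)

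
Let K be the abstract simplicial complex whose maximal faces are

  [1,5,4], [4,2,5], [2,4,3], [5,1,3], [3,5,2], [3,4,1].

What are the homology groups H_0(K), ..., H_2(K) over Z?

H_0 = Z,  H_1 = 0,  H_2 = Z.

Fix the vertex order 1 < 2 < 3 < 4 < 5 and write every simplex with vertices in increasing order. Then dim K = 2 and the simplices of K are:

  0-simplices (5): [1], [2], [3], [4], [5]
  1-simplices (9): [1,3], [1,4], [1,5], [2,3], [2,4], [2,5], [3,4], [3,5], [4,5]
  2-simplices (6): [1,3,4], [1,3,5], [1,4,5], [2,3,4], [2,3,5], [2,4,5]

Hence C_0 ≅ Z^5, C_1 ≅ Z^9, C_2 ≅ Z^6.

Boundary ∂_1: C_1 → C_0 is given by ∂[p,q] = [q] − [p]. For instance
  ∂[1,3] = [3] − [1].
The resulting 5×9 matrix has rank 4, and its Smith normal form has invariant factors (1,1,1,1).

The boundary map ∂_2: C_2 → C_1 acts by ∂[p,q,r] = [q,r] − [p,r] + [p,q]. For instance
  ∂[2,4,5] = [4,5] − [2,5] + [2,4],
  ∂[1,3,4] = [3,4] − [1,4] + [1,3].
As a 9×6 matrix over Z this has rank 5, with invariant factors (1,1,1,1,1).

Now H_k = ker ∂_k / im ∂_{k+1}, so:

  H_0: rank C_0 − rank ∂_1 = 5 − 4 = 1, and the invariant factors of ∂_1 are all 1, so H_0 = Z.
  H_1: rank ker ∂_1 − rank ∂_2 = (9 − 4) − 5 = 0, and the invariant factors of ∂_2 are all 1, so H_1 = 0.
  H_2: rank ker ∂_2 − rank ∂_3 = (6 − 5) − 0 = 1, and there is no ∂_3, so H_2 = Z.

As a check, the Euler characteristic is 5 − 9 + 6 = 2, which agrees with 1 − 0 + 1 = 2.
(K is a triangulation of the 2-sphere S^2.)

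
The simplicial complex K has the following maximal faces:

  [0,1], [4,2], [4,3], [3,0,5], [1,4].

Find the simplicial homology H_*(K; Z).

We work with the vertex ordering 0 < 1 < 2 < 3 < 4 < 5. The simplices of K, each written with vertices in increasing order, are:

  0-simplices (6): [0], [1], [2], [3], [4], [5]
  1-simplices (7): [0,1], [0,3], [0,5], [1,4], [2,4], [3,4], [3,5]
  2-simplices (1): [0,3,5]

so the chain groups are C_0 ≅ Z^6, C_1 ≅ Z^7, C_2 ≅ Z^1.

Boundary ∂_1: C_1 → C_0 maps an edge to its endpoints' difference, ∂[p,q] = q − p.
This gives a 6×7 integer matrix of rank 5; reducing to Smith normal form yields diagonal entries (1,1,1,1,1).

The boundary map ∂_2: C_2 → C_1 acts by ∂[p,q,r] = [q,r] − [p,r] + [p,q]. For instance
  ∂[0,3,5] = [3,5] − [0,5] + [0,3].
This gives a 7×1 integer matrix of rank 1; reducing to Smith normal form yields diagonal entries (1).

Now H_k = ker ∂_k / im ∂_{k+1}, so:

  H_0: rank C_0 − rank ∂_1 = 6 − 5 = 1, and the invariant factors of ∂_1 are all 1, so H_0 = Z.
  H_1: rank ker ∂_1 − rank ∂_2 = (7 − 5) − 1 = 1, and the invariant factors of ∂_2 are all 1, so H_1 = Z.
  H_2: rank ker ∂_2 − rank ∂_3 = (1 − 1) − 0 = 0, and there is no ∂_3, so H_2 = 0.

H_0 = Z,  H_1 = Z,  H_2 = 0.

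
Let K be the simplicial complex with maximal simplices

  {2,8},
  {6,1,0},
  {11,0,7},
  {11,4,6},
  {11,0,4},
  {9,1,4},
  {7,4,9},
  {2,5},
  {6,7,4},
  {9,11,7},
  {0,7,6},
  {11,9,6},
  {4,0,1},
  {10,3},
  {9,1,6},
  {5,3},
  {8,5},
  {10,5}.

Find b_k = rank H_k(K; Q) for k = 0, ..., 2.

b_0 = 2, b_1 = 2, b_2 = 0.

Fix the vertex order 0 < 1 < 2 < 3 < 4 < 5 < 6 < 7 < 8 < 9 < 10 < 11 and write every simplex with vertices in increasing order. Then dim K = 2 and the simplices of K are:

  0-simplices (12): [0], [1], [2], [3], [4], [5], [6], [7], [8], [9], [10], [11]
  1-simplices (24): (24 of them)
  2-simplices (12): [0,1,4], [0,1,6], [0,4,11], [0,6,7], [0,7,11], [1,4,9], [1,6,9], [4,6,7], [4,6,11], [4,7,9], [6,9,11], [7,9,11]

so the chain groups are C_0 ≅ Z^12, C_1 ≅ Z^24, C_2 ≅ Z^12.

The boundary map ∂_1: C_1 → C_0 is given by ∂[p,q] = [q] − [p]. For instance
  ∂[0,4] = [4] − [0].
As a 12×24 matrix over Z this has rank 10, with invariant factors (1,1,1,1,1,1,1,1,1,1).

The boundary map ∂_2: C_2 → C_1 maps a triangle to the signed sum of its edges. For instance
  ∂[4,7,9] = [7,9] − [4,9] + [4,7],
  ∂[7,9,11] = [9,11] − [7,11] + [7,9].
As a 24×12 matrix over Z this has rank 12, with invariant factors (1,1,1,1,1,1,1,1,1,1,1,2).

From H_k ≅ ker(∂_k) / im(∂_{k+1}) we obtain:

  H_0: rank C_0 − rank ∂_1 = 12 − 10 = 2, and the invariant factors of ∂_1 are all 1, so H_0 ≅ Z^2.
  H_1: rank ker ∂_1 − rank ∂_2 = (24 − 10) − 12 = 2, and ∂_2 has invariant factor 2 > 1, so H_1 ≅ Z^2 ⊕ Z/2.
  H_2: rank ker ∂_2 − rank ∂_3 = (12 − 12) − 0 = 0, and there is no ∂_3, so H_2 ≅ 0.

Hence the Betti numbers are b_0 = 2, b_1 = 2, b_2 = 0.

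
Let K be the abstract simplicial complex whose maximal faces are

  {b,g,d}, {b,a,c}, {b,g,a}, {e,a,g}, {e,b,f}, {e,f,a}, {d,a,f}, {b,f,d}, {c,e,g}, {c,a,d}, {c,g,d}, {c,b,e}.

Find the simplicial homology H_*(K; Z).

H_0 = Z,  H_1 = Z/2Z,  H_2 = 0.

Fix the vertex order a < b < c < d < e < f < g and write every simplex with vertices in increasing order. Then dim K = 2 and the simplices of K are:

  0-simplices (7): a, b, c, d, e, f, g
  1-simplices (18): ab, ac, ad, ae, af, ag, bc, bd, be, bf, bg, cd, ce, cg, df, dg, ef, eg
  2-simplices (12): abc, abg, acd, adf, aef, aeg, bce, bdf, bdg, bef, cdg, ceg

giving chain groups C_0 ≅ Z^7, C_1 ≅ Z^18, C_2 ≅ Z^12.

The boundary map ∂_1: C_1 → C_0 sends each edge [p,q] (with p < q) to q − p. For instance
  ∂be = e − b.
The resulting 7×18 matrix has rank 6, and its Smith normal form has invariant factors (1,1,1,1,1,1).

The boundary map ∂_2: C_2 → C_1 sends each 2-simplex [p,q,r] to [q,r] − [p,r] + [p,q]. For instance
  ∂abg = bg − ag + ab,
  ∂abc = bc − ac + ab.
This gives a 18×12 integer matrix of rank 12; reducing to Smith normal form yields diagonal entries (1,1,1,1,1,1,1,1,1,1,1,2).

Computing H_k = (kernel of ∂_k) / (image of ∂_{k+1}):

  H_0: rank C_0 − rank ∂_1 = 7 − 6 = 1, and the invariant factors of ∂_1 are all 1, so H_0 = Z.
  H_1: rank ker ∂_1 − rank ∂_2 = (18 − 6) − 12 = 0, and ∂_2 has invariant factor 2 > 1, so H_1 = Z/2Z.
  H_2: rank ker ∂_2 − rank ∂_3 = (12 − 12) − 0 = 0, and there is no ∂_3, so H_2 = 0.

As a check, the Euler characteristic is 7 − 18 + 12 = 1, which agrees with 1 − 0 + 0 = 1.
(K is a triangulation of the real projective plane RP^2.)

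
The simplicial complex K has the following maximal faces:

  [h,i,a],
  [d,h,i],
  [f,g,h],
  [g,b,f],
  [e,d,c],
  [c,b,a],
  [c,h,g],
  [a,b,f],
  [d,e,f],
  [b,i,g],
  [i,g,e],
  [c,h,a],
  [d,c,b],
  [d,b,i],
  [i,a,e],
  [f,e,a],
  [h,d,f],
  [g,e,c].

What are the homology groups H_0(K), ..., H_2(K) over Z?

H_0 = Z,  H_1 = Z^2,  H_2 = Z.

Fix the vertex order a < b < c < d < e < f < g < h < i and write every simplex with vertices in increasing order. Then dim K = 2 and the simplices of K are:

  0-simplices (9): a, b, c, d, e, f, g, h, i
  1-simplices (27): ab, ac, ae, af, ah, ai, bc, bd, bf, bg, bi, cd, ce, cg, ch, de, df, dh, di, ef, eg, ei, fg, fh, gh, gi, hi
  2-simplices (18): abc, abf, ach, aef, aei, ahi, bcd, bdi, bfg, bgi, cde, ceg, cgh, def, dfh, dhi, egi, fgh

so the chain groups are C_0 ≅ Z^9, C_1 ≅ Z^27, C_2 ≅ Z^18.

Boundary ∂_1: C_1 → C_0 maps an edge to its endpoints' difference, ∂[p,q] = q − p. For instance
  ∂ae = e − a.
The resulting 9×27 matrix has rank 8, and its Smith normal form has invariant factors (1,1,1,1,1,1,1,1).

The boundary map ∂_2: C_2 → C_1 sends each 2-simplex [p,q,r] to [q,r] − [p,r] + [p,q]. For instance
  ∂abf = bf − af + ab,
  ∂bgi = gi − bi + bg.
As a 27×18 matrix over Z this has rank 17, with invariant factors (1,1,1,1,1,1,1,1,1,1,1,1,1,1,1,1,1).

Computing H_k = (kernel of ∂_k) / (image of ∂_{k+1}):

  H_0: rank C_0 − rank ∂_1 = 9 − 8 = 1, and the invariant factors of ∂_1 are all 1, so H_0 ≅ Z.
  H_1: rank ker ∂_1 − rank ∂_2 = (27 − 8) − 17 = 2, and the invariant factors of ∂_2 are all 1, so H_1 ≅ Z^2.
  H_2: rank ker ∂_2 − rank ∂_3 = (18 − 17) − 0 = 1, and there is no ∂_3, so H_2 ≅ Z.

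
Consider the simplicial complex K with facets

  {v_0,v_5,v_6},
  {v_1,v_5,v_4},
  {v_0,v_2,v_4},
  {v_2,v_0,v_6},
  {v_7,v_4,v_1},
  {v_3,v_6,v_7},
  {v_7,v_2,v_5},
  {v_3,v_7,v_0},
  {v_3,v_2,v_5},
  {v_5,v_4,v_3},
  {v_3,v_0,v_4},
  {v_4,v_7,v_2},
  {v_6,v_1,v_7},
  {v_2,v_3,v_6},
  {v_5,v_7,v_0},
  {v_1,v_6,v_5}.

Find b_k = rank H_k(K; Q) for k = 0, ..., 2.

b_0 = 1, b_1 = 2, b_2 = 1.

Order the vertices as v_0 < v_1 < v_2 < v_3 < v_4 < v_5 < v_6 < v_7. Listing each simplex with vertices in this order, K has dimension 2 with simplices:

  0-simplices (8): [v_0], [v_1], [v_2], [v_3], [v_4], [v_5], [v_6], [v_7]
  1-simplices (24): (24 of them)
  2-simplices (16): (16 of them)

so the chain groups are C_0 ≅ Z^8, C_1 ≅ Z^24, C_2 ≅ Z^16.

Boundary ∂_1: C_1 → C_0 sends each edge [p,q] (with p < q) to q − p.
The 8×24 boundary matrix has rank 7 and Smith normal form diag(1,1,1,1,1,1,1).

Boundary ∂_2: C_2 → C_1 acts by ∂[p,q,r] = [q,r] − [p,r] + [p,q]. For instance
  ∂[v_0,v_3,v_4] = [v_3,v_4] − [v_0,v_4] + [v_0,v_3],
  ∂[v_2,v_3,v_6] = [v_3,v_6] − [v_2,v_6] + [v_2,v_3].
As a 24×16 matrix over Z this has rank 15, with invariant factors (1,1,1,1,1,1,1,1,1,1,1,1,1,1,1).

Reading off H_k = ker ∂_k / im ∂_{k+1}:

  H_0: rank C_0 − rank ∂_1 = 8 − 7 = 1, and the invariant factors of ∂_1 are all 1, so H_0 = Z.
  H_1: rank ker ∂_1 − rank ∂_2 = (24 − 7) − 15 = 2, and the invariant factors of ∂_2 are all 1, so H_1 = Z^2.
  H_2: rank ker ∂_2 − rank ∂_3 = (16 − 15) − 0 = 1, and there is no ∂_3, so H_2 = Z.

As a check, the Euler characteristic is 8 − 24 + 16 = 0, which agrees with 1 − 2 + 1 = 0.

Hence the Betti numbers are b_0 = 1, b_1 = 2, b_2 = 1.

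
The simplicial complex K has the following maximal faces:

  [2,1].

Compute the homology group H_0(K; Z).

H_0 ≅ Z.

Take the total order 1 < 2 on the vertex set. Then K (dimension 1) consists of the simplices:

  0-simplices (2): [1], [2]
  1-simplices (1): [1,2]

giving chain groups C_0 ≅ Z^2, C_1 ≅ Z^1.

Boundary ∂_1: C_1 → C_0 maps an edge to its endpoints' difference, ∂[p,q] = q − p. For instance
  ∂[1,2] = [2] − [1].
As a 2×1 matrix over Z this has rank 1, with invariant factors (1).

Now H_k = ker ∂_k / im ∂_{k+1}, so:

  H_0: rank C_0 − rank ∂_1 = 2 − 1 = 1, and the invariant factors of ∂_1 are all 1, so H_0 ≅ Z.

(K is a triangulation of the 1-simplex.)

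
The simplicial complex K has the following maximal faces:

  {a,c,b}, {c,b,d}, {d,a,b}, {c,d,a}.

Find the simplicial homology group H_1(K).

H_1 = 0.

Order the vertices as a < b < c < d. Listing each simplex with vertices in this order, K has dimension 2 with simplices:

  0-simplices (4): a, b, c, d
  1-simplices (6): ab, ac, ad, bc, bd, cd
  2-simplices (4): abc, abd, acd, bcd

so the chain groups are C_0 ≅ Z^4, C_1 ≅ Z^6, C_2 ≅ Z^4.

∂_1: C_1 → C_0 sends each edge [p,q] (with p < q) to q − p.
The 4×6 boundary matrix has rank 3 and Smith normal form diag(1,1,1).

∂_2: C_2 → C_1 acts by ∂[p,q,r] = [q,r] − [p,r] + [p,q]. For instance
  ∂acd = cd − ad + ac,
  ∂bcd = cd − bd + bc.
This gives a 6×4 integer matrix of rank 3; reducing to Smith normal form yields diagonal entries (1,1,1).

Computing H_k = (kernel of ∂_k) / (image of ∂_{k+1}):

  H_1: rank ker ∂_1 − rank ∂_2 = (6 − 3) − 3 = 0, and the invariant factors of ∂_2 are all 1, so H_1 = 0.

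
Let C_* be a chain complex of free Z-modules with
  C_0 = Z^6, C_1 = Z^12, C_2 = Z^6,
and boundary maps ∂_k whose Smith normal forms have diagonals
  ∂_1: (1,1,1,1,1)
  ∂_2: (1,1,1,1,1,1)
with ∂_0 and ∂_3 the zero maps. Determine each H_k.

H_0 = Z,  H_1 = Z,  H_2 = 0.

H_0: b_0 = 6 − 0 − 5 = 1; torsion from ∂_1 factors > 1: none. So H_0 = Z.
H_1: b_1 = 12 − 5 − 6 = 1; torsion from ∂_2 factors > 1: none. So H_1 = Z.
H_2: b_2 = 6 − 6 − 0 = 0; torsion from ∂_3 factors > 1: none. So H_2 = 0.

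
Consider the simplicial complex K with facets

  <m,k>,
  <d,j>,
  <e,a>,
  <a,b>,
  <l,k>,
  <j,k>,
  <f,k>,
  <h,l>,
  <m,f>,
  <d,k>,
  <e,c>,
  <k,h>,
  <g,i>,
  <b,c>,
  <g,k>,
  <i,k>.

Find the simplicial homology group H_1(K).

Take the total order a < b < c < d < e < f < g < h < i < j < k < l < m on the vertex set. Then K (dimension 1) consists of the simplices:

  0-simplices (13): a, b, c, d, e, f, g, h, i, j, k, l, m
  1-simplices (16): ab, ae, bc, ce, dj, dk, fk, fm, gi, gk, hk, hl, ik, jk, kl, km

giving chain groups C_0 ≅ Z^13, C_1 ≅ Z^16.

The boundary map ∂_1: C_1 → C_0 is given by ∂[p,q] = [q] − [p]. For instance
  ∂hl = l − h.
The resulting 13×16 matrix has rank 11, and its Smith normal form has invariant factors (1,1,1,1,1,1,1,1,1,1,1).

Reading off H_k = ker ∂_k / im ∂_{k+1}:

  H_1: rank ker ∂_1 − rank ∂_2 = (16 − 11) − 0 = 5, and there is no ∂_2, so H_1 = Z^5.

H_1 = Z^5.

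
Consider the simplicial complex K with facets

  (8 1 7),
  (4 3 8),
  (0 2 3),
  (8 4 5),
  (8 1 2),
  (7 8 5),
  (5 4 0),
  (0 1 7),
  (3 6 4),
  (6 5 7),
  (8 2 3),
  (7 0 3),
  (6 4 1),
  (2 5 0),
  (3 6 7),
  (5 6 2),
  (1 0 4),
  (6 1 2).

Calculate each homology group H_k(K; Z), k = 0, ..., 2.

We work with the vertex ordering 0 < 1 < 2 < 3 < 4 < 5 < 6 < 7 < 8. The simplices of K, each written with vertices in increasing order, are:

  0-simplices (9): [0], [1], [2], [3], [4], [5], [6], [7], [8]
  1-simplices (27): (27 of them)
  2-simplices (18): [0,1,4], [0,1,7], [0,2,3], [0,2,5], [0,3,7], [0,4,5], [1,2,6], [1,2,8], [1,4,6], [1,7,8], [2,3,8], [2,5,6], [3,4,6], [3,4,8], [3,6,7], [4,5,8], [5,6,7], [5,7,8]

so the chain groups are C_0 ≅ Z^9, C_1 ≅ Z^27, C_2 ≅ Z^18.

∂_1: C_1 → C_0 is given by ∂[p,q] = [q] − [p]. For instance
  ∂[1,4] = [4] − [1].
The 9×27 boundary matrix has rank 8 and Smith normal form diag(1,1,1,1,1,1,1,1).

∂_2: C_2 → C_1 maps a triangle to the signed sum of its edges. For instance
  ∂[2,5,6] = [5,6] − [2,6] + [2,5],
  ∂[1,4,6] = [4,6] − [1,6] + [1,4].
As a 27×18 matrix over Z this has rank 17, with invariant factors (1,1,1,1,1,1,1,1,1,1,1,1,1,1,1,1,1).

Now H_k = ker ∂_k / im ∂_{k+1}, so:

  H_0: rank C_0 − rank ∂_1 = 9 − 8 = 1, and the invariant factors of ∂_1 are all 1, so H_0 ≅ Z.
  H_1: rank ker ∂_1 − rank ∂_2 = (27 − 8) − 17 = 2, and the invariant factors of ∂_2 are all 1, so H_1 ≅ Z^2.
  H_2: rank ker ∂_2 − rank ∂_3 = (18 − 17) − 0 = 1, and there is no ∂_3, so H_2 ≅ Z.

As a check, the Euler characteristic is 9 − 27 + 18 = 0, which agrees with 1 − 2 + 1 = 0.
(K is a triangulation of the torus T^2.)

H_0 ≅ Z,  H_1 ≅ Z^2,  H_2 ≅ Z.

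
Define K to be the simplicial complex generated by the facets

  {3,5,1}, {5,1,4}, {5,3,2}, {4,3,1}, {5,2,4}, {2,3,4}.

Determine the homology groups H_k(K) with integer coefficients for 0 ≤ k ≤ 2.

H_0 ≅ Z,  H_1 = 0,  H_2 ≅ Z.

Fix the vertex order 1 < 2 < 3 < 4 < 5 and write every simplex with vertices in increasing order. Then dim K = 2 and the simplices of K are:

  0-simplices (5): [1], [2], [3], [4], [5]
  1-simplices (9): [1,3], [1,4], [1,5], [2,3], [2,4], [2,5], [3,4], [3,5], [4,5]
  2-simplices (6): [1,3,4], [1,3,5], [1,4,5], [2,3,4], [2,3,5], [2,4,5]

giving chain groups C_0 ≅ Z^5, C_1 ≅ Z^9, C_2 ≅ Z^6.

The boundary map ∂_1: C_1 → C_0 maps an edge to its endpoints' difference, ∂[p,q] = q − p. For instance
  ∂[2,5] = [5] − [2].
The 5×9 boundary matrix has rank 4 and Smith normal form diag(1,1,1,1).

Boundary ∂_2: C_2 → C_1 acts by ∂[p,q,r] = [q,r] − [p,r] + [p,q]. For instance
  ∂[2,4,5] = [4,5] − [2,5] + [2,4],
  ∂[1,4,5] = [4,5] − [1,5] + [1,4].
As a 9×6 matrix over Z this has rank 5, with invariant factors (1,1,1,1,1).

Reading off H_k = ker ∂_k / im ∂_{k+1}:

  H_0: rank C_0 − rank ∂_1 = 5 − 4 = 1, and the invariant factors of ∂_1 are all 1, so H_0 ≅ Z.
  H_1: rank ker ∂_1 − rank ∂_2 = (9 − 4) − 5 = 0, and the invariant factors of ∂_2 are all 1, so H_1 ≅ 0.
  H_2: rank ker ∂_2 − rank ∂_3 = (6 − 5) − 0 = 1, and there is no ∂_3, so H_2 ≅ Z.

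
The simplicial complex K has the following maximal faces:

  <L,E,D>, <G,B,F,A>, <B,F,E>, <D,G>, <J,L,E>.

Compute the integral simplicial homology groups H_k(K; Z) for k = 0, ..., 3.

Order the vertices as A < B < D < E < F < G < J < L. Listing each simplex with vertices in this order, K has dimension 3 with simplices:

  0-simplices (8): A, B, D, E, F, G, J, L
  1-simplices (14): AB, AF, AG, BE, BF, BG, DE, DG, DL, EF, EJ, EL, FG, JL
  2-simplices (7): ABF, ABG, AFG, BEF, BFG, DEL, EJL
  3-simplices (1): ABFG

Hence C_0 ≅ Z^8, C_1 ≅ Z^14, C_2 ≅ Z^7, C_3 ≅ Z^1.

∂_1: C_1 → C_0 sends each edge [p,q] (with p < q) to q − p. For instance
  ∂AG = G − A.
The resulting 8×14 matrix has rank 7, and its Smith normal form has invariant factors (1,1,1,1,1,1,1).

The boundary map ∂_2: C_2 → C_1 sends each 2-simplex [p,q,r] to [q,r] − [p,r] + [p,q]. For instance
  ∂ABG = BG − AG + AB,
  ∂ABF = BF − AF + AB.
As a 14×7 matrix over Z this has rank 6, with invariant factors (1,1,1,1,1,1).

∂_3: C_3 → C_2 sends each 3-simplex σ to the alternating sum Σ_i (−1)^i (σ with its i-th vertex removed). For instance
  ∂ABFG = BFG − AFG + ABG − ABF.
The 7×1 boundary matrix has rank 1 and Smith normal form diag(1).

From H_k ≅ ker(∂_k) / im(∂_{k+1}) we obtain:

  H_0: rank C_0 − rank ∂_1 = 8 − 7 = 1, and the invariant factors of ∂_1 are all 1, so H_0 ≅ Z.
  H_1: rank ker ∂_1 − rank ∂_2 = (14 − 7) − 6 = 1, and the invariant factors of ∂_2 are all 1, so H_1 ≅ Z.
  H_2: rank ker ∂_2 − rank ∂_3 = (7 − 6) − 1 = 0, and the invariant factors of ∂_3 are all 1, so H_2 ≅ 0.
  H_3: rank ker ∂_3 − rank ∂_4 = (1 − 1) − 0 = 0, and there is no ∂_4, so H_3 ≅ 0.

As a check, the Euler characteristic is 8 − 14 + 7 − 1 = 0, which agrees with 1 − 1 + 0 − 0 = 0.

H_0 ≅ Z,  H_1 ≅ Z,  H_2 = 0,  H_3 = 0.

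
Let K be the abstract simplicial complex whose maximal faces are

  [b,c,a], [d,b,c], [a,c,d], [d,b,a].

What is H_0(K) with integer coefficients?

H_0 ≅ Z.

Take the total order a < b < c < d on the vertex set. Then K (dimension 2) consists of the simplices:

  0-simplices (4): a, b, c, d
  1-simplices (6): ab, ac, ad, bc, bd, cd
  2-simplices (4): abc, abd, acd, bcd

so the chain groups are C_0 ≅ Z^4, C_1 ≅ Z^6, C_2 ≅ Z^4.

The boundary map ∂_1: C_1 → C_0 maps an edge to its endpoints' difference, ∂[p,q] = q − p. For instance
  ∂cd = d − c.
The resulting 4×6 matrix has rank 3, and its Smith normal form has invariant factors (1,1,1).

Boundary ∂_2: C_2 → C_1 acts by ∂[p,q,r] = [q,r] − [p,r] + [p,q]. For instance
  ∂abd = bd − ad + ab,
  ∂acd = cd − ad + ac.
As a 6×4 matrix over Z this has rank 3, with invariant factors (1,1,1).

From H_k ≅ ker(∂_k) / im(∂_{k+1}) we obtain:

  H_0: rank C_0 − rank ∂_1 = 4 − 3 = 1, and the invariant factors of ∂_1 are all 1, so H_0 = Z.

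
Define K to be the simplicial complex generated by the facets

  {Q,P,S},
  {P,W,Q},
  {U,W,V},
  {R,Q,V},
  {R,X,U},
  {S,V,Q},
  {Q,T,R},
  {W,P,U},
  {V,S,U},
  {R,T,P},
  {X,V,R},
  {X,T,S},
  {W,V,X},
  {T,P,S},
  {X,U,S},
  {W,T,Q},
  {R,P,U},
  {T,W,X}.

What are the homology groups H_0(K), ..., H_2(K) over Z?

Order the vertices as P < Q < R < S < T < U < V < W < X. Listing each simplex with vertices in this order, K has dimension 2 with simplices:

  0-simplices (9): P, Q, R, S, T, U, V, W, X
  1-simplices (27): PQ, PR, PS, PT, PU, PW, QR, QS, QT, QV, QW, RT, RU, RV, RX, ST, SU, SV, SX, TW, TX, UV, UW, UX, VW, VX, WX
  2-simplices (18): PQS, PQW, PRT, PRU, PST, PUW, QRT, QRV, QSV, QTW, RUX, RVX, STX, SUV, SUX, TWX, UVW, VWX

giving chain groups C_0 ≅ Z^9, C_1 ≅ Z^27, C_2 ≅ Z^18.

Boundary ∂_1: C_1 → C_0 maps an edge to its endpoints' difference, ∂[p,q] = q − p. For instance
  ∂PS = S − P.
As a 9×27 matrix over Z this has rank 8, with invariant factors (1,1,1,1,1,1,1,1).

Boundary ∂_2: C_2 → C_1 maps a triangle to the signed sum of its edges. For instance
  ∂PRT = RT − PT + PR,
  ∂PST = ST − PT + PS.
The 27×18 boundary matrix has rank 18 and Smith normal form diag(1,1,1,1,1,1,1,1,1,1,1,1,1,1,1,1,1,2).

Computing H_k = (kernel of ∂_k) / (image of ∂_{k+1}):

  H_0: rank C_0 − rank ∂_1 = 9 − 8 = 1, and the invariant factors of ∂_1 are all 1, so H_0 = Z.
  H_1: rank ker ∂_1 − rank ∂_2 = (27 − 8) − 18 = 1, and ∂_2 has invariant factor 2 > 1, so H_1 = Z ⊕ Z/2Z.
  H_2: rank ker ∂_2 − rank ∂_3 = (18 − 18) − 0 = 0, and there is no ∂_3, so H_2 = 0.

H_0 ≅ Z,  H_1 ≅ Z ⊕ Z/2Z,  H_2 = 0.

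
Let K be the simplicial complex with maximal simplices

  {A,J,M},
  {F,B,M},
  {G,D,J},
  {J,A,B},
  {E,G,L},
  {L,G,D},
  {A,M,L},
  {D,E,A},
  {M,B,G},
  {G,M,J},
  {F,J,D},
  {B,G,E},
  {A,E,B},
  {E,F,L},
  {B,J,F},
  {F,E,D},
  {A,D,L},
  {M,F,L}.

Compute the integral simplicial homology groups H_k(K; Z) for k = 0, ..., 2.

Take the total order A < B < D < E < F < G < J < L < M on the vertex set. Then K (dimension 2) consists of the simplices:

  0-simplices (9): A, B, D, E, F, G, J, L, M
  1-simplices (27): AB, AD, AE, AJ, AL, AM, BE, BF, BG, BJ, BM, DE, DF, DG, DJ, DL, EF, EG, EL, FJ, FL, FM, GJ, GL, GM, JM, LM
  2-simplices (18): ABE, ABJ, ADE, ADL, AJM, ALM, BEG, BFJ, BFM, BGM, DEF, DFJ, DGJ, DGL, EFL, EGL, FLM, GJM

so the chain groups are C_0 ≅ Z^9, C_1 ≅ Z^27, C_2 ≅ Z^18.

Boundary ∂_1: C_1 → C_0 sends each edge [p,q] (with p < q) to q − p.
This gives a 9×27 integer matrix of rank 8; reducing to Smith normal form yields diagonal entries (1,1,1,1,1,1,1,1).

∂_2: C_2 → C_1 maps a triangle to the signed sum of its edges. For instance
  ∂ALM = LM − AM + AL,
  ∂GJM = JM − GM + GJ.
This gives a 27×18 integer matrix of rank 18; reducing to Smith normal form yields diagonal entries (1,1,1,1,1,1,1,1,1,1,1,1,1,1,1,1,1,2).

Computing H_k = (kernel of ∂_k) / (image of ∂_{k+1}):

  H_0: rank C_0 − rank ∂_1 = 9 − 8 = 1, and the invariant factors of ∂_1 are all 1, so H_0 = Z.
  H_1: rank ker ∂_1 − rank ∂_2 = (27 − 8) − 18 = 1, and ∂_2 has invariant factor 2 > 1, so H_1 = Z × Z/2.
  H_2: rank ker ∂_2 − rank ∂_3 = (18 − 18) − 0 = 0, and there is no ∂_3, so H_2 = 0.

H_0 ≅ Z,  H_1 ≅ Z × Z/2,  H_2 = 0.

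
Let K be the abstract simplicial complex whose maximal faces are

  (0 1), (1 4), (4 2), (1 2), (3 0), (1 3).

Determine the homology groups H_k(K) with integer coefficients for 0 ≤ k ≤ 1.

We work with the vertex ordering 0 < 1 < 2 < 3 < 4. The simplices of K, each written with vertices in increasing order, are:

  0-simplices (5): [0], [1], [2], [3], [4]
  1-simplices (6): [0,1], [0,3], [1,2], [1,3], [1,4], [2,4]

so the chain groups are C_0 ≅ Z^5, C_1 ≅ Z^6.

∂_1: C_1 → C_0 is given by ∂[p,q] = [q] − [p]. For instance
  ∂[1,4] = [4] − [1].
The resulting 5×6 matrix has rank 4, and its Smith normal form has invariant factors (1,1,1,1).

Computing H_k = (kernel of ∂_k) / (image of ∂_{k+1}):

  H_0: rank C_0 − rank ∂_1 = 5 − 4 = 1, and the invariant factors of ∂_1 are all 1, so H_0 = Z.
  H_1: rank ker ∂_1 − rank ∂_2 = (6 − 4) − 0 = 2, and there is no ∂_2, so H_1 = Z^2.

As a check, the Euler characteristic is 5 − 6 = -1, which agrees with 1 − 2 = -1.

H_0 = Z,  H_1 = Z^2.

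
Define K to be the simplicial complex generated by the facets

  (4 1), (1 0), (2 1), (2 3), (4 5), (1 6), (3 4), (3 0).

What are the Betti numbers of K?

Order the vertices as 0 < 1 < 2 < 3 < 4 < 5 < 6. Listing each simplex with vertices in this order, K has dimension 1 with simplices:

  0-simplices (7): [0], [1], [2], [3], [4], [5], [6]
  1-simplices (8): [0,1], [0,3], [1,2], [1,4], [1,6], [2,3], [3,4], [4,5]

so the chain groups are C_0 ≅ Z^7, C_1 ≅ Z^8.

∂_1: C_1 → C_0 is given by ∂[p,q] = [q] − [p].
The resulting 7×8 matrix has rank 6, and its Smith normal form has invariant factors (1,1,1,1,1,1).

From H_k ≅ ker(∂_k) / im(∂_{k+1}) we obtain:

  H_0: rank C_0 − rank ∂_1 = 7 − 6 = 1, and the invariant factors of ∂_1 are all 1, so H_0 ≅ Z.
  H_1: rank ker ∂_1 − rank ∂_2 = (8 − 6) − 0 = 2, and there is no ∂_2, so H_1 ≅ Z^2.

Hence the Betti numbers are b_0 = 1, b_1 = 2.

b_0 = 1, b_1 = 2.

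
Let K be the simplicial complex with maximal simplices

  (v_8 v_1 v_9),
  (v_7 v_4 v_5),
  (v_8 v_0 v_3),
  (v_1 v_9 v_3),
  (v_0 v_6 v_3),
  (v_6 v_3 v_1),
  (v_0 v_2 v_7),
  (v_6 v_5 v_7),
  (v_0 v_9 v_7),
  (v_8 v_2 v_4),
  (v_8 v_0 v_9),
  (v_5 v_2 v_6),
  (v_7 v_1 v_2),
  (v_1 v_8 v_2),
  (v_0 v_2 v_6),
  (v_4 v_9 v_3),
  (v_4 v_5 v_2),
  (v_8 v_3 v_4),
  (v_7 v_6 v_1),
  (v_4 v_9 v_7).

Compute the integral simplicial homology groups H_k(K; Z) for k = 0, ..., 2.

H_0 ≅ Z,  H_1 ≅ Z ⊕ Z/2,  H_2 = 0.

Order the vertices as v_0 < v_1 < v_2 < v_3 < v_4 < v_5 < v_6 < v_7 < v_8 < v_9. Listing each simplex with vertices in this order, K has dimension 2 with simplices:

  0-simplices (10): [v_0], [v_1], [v_2], [v_3], [v_4], [v_5], [v_6], [v_7], [v_8], [v_9]
  1-simplices (30): (30 of them)
  2-simplices (20): (20 of them)

so the chain groups are C_0 ≅ Z^10, C_1 ≅ Z^30, C_2 ≅ Z^20.

∂_1: C_1 → C_0 is given by ∂[p,q] = [q] − [p].
The 10×30 boundary matrix has rank 9 and Smith normal form diag(1,1,1,1,1,1,1,1,1).

Boundary ∂_2: C_2 → C_1 sends each 2-simplex [p,q,r] to [q,r] − [p,r] + [p,q]. For instance
  ∂[v_1,v_3,v_9] = [v_3,v_9] − [v_1,v_9] + [v_1,v_3],
  ∂[v_0,v_2,v_7] = [v_2,v_7] − [v_0,v_7] + [v_0,v_2].
The 30×20 boundary matrix has rank 20 and Smith normal form diag(1,1,1,1,1,1,1,1,1,1,1,1,1,1,1,1,1,1,1,2).

Computing H_k = (kernel of ∂_k) / (image of ∂_{k+1}):

  H_0: rank C_0 − rank ∂_1 = 10 − 9 = 1, and the invariant factors of ∂_1 are all 1, so H_0 = Z.
  H_1: rank ker ∂_1 − rank ∂_2 = (30 − 9) − 20 = 1, and ∂_2 has invariant factor 2 > 1, so H_1 = Z ⊕ Z/2.
  H_2: rank ker ∂_2 − rank ∂_3 = (20 − 20) − 0 = 0, and there is no ∂_3, so H_2 = 0.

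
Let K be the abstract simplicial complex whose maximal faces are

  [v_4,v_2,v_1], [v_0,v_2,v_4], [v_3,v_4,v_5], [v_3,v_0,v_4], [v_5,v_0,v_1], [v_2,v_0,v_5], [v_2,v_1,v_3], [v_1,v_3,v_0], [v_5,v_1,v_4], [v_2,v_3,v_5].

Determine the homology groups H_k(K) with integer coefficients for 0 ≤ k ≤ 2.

H_0 = Z,  H_1 = Z/2Z,  H_2 = 0.

Order the vertices as v_0 < v_1 < v_2 < v_3 < v_4 < v_5. Listing each simplex with vertices in this order, K has dimension 2 with simplices:

  0-simplices (6): [v_0], [v_1], [v_2], [v_3], [v_4], [v_5]
  1-simplices (15): (15 of them)
  2-simplices (10): [v_0,v_1,v_3], [v_0,v_1,v_5], [v_0,v_2,v_4], [v_0,v_2,v_5], [v_0,v_3,v_4], [v_1,v_2,v_3], [v_1,v_2,v_4], [v_1,v_4,v_5], [v_2,v_3,v_5], [v_3,v_4,v_5]

so the chain groups are C_0 ≅ Z^6, C_1 ≅ Z^15, C_2 ≅ Z^10.

∂_1: C_1 → C_0 maps an edge to its endpoints' difference, ∂[p,q] = q − p. For instance
  ∂[v_0,v_1] = [v_1] − [v_0].
The 6×15 boundary matrix has rank 5 and Smith normal form diag(1,1,1,1,1).

The boundary map ∂_2: C_2 → C_1 sends each 2-simplex [p,q,r] to [q,r] − [p,r] + [p,q]. For instance
  ∂[v_0,v_3,v_4] = [v_3,v_4] − [v_0,v_4] + [v_0,v_3],
  ∂[v_2,v_3,v_5] = [v_3,v_5] − [v_2,v_5] + [v_2,v_3].
As a 15×10 matrix over Z this has rank 10, with invariant factors (1,1,1,1,1,1,1,1,1,2).

Now H_k = ker ∂_k / im ∂_{k+1}, so:

  H_0: rank C_0 − rank ∂_1 = 6 − 5 = 1, and the invariant factors of ∂_1 are all 1, so H_0 ≅ Z.
  H_1: rank ker ∂_1 − rank ∂_2 = (15 − 5) − 10 = 0, and ∂_2 has invariant factor 2 > 1, so H_1 ≅ Z/2Z.
  H_2: rank ker ∂_2 − rank ∂_3 = (10 − 10) − 0 = 0, and there is no ∂_3, so H_2 ≅ 0.

(K is a triangulation of the real projective plane RP^2.)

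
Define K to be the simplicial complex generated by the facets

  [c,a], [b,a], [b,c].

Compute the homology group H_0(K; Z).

Fix the vertex order a < b < c and write every simplex with vertices in increasing order. Then dim K = 1 and the simplices of K are:

  0-simplices (3): a, b, c
  1-simplices (3): ab, ac, bc

Hence C_0 ≅ Z^3, C_1 ≅ Z^3.

Boundary ∂_1: C_1 → C_0 maps an edge to its endpoints' difference, ∂[p,q] = q − p.
The 3×3 boundary matrix has rank 2 and Smith normal form diag(1,1).

Reading off H_k = ker ∂_k / im ∂_{k+1}:

  H_0: rank C_0 − rank ∂_1 = 3 − 2 = 1, and the invariant factors of ∂_1 are all 1, so H_0 = Z.

(K is a triangulation of the circle S^1.)

H_0 = Z.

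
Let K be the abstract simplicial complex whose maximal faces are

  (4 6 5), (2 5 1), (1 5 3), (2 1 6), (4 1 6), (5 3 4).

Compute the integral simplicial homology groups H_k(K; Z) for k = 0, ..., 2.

Take the total order 1 < 2 < 3 < 4 < 5 < 6 on the vertex set. Then K (dimension 2) consists of the simplices:

  0-simplices (6): [1], [2], [3], [4], [5], [6]
  1-simplices (12): [1,2], [1,3], [1,4], [1,5], [1,6], [2,5], [2,6], [3,4], [3,5], [4,5], [4,6], [5,6]
  2-simplices (6): [1,2,5], [1,2,6], [1,3,5], [1,4,6], [3,4,5], [4,5,6]

giving chain groups C_0 ≅ Z^6, C_1 ≅ Z^12, C_2 ≅ Z^6.

∂_1: C_1 → C_0 maps an edge to its endpoints' difference, ∂[p,q] = q − p. For instance
  ∂[1,3] = [3] − [1].
As a 6×12 matrix over Z this has rank 5, with invariant factors (1,1,1,1,1).

∂_2: C_2 → C_1 maps a triangle to the signed sum of its edges. For instance
  ∂[1,2,5] = [2,5] − [1,5] + [1,2],
  ∂[4,5,6] = [5,6] − [4,6] + [4,5].
This gives a 12×6 integer matrix of rank 6; reducing to Smith normal form yields diagonal entries (1,1,1,1,1,1).

Now H_k = ker ∂_k / im ∂_{k+1}, so:

  H_0: rank C_0 − rank ∂_1 = 6 − 5 = 1, and the invariant factors of ∂_1 are all 1, so H_0 = Z.
  H_1: rank ker ∂_1 − rank ∂_2 = (12 − 5) − 6 = 1, and the invariant factors of ∂_2 are all 1, so H_1 = Z.
  H_2: rank ker ∂_2 − rank ∂_3 = (6 − 6) − 0 = 0, and there is no ∂_3, so H_2 = 0.

As a check, the Euler characteristic is 6 − 12 + 6 = 0, which agrees with 1 − 1 + 0 = 0.

H_0 = Z,  H_1 = Z,  H_2 = 0.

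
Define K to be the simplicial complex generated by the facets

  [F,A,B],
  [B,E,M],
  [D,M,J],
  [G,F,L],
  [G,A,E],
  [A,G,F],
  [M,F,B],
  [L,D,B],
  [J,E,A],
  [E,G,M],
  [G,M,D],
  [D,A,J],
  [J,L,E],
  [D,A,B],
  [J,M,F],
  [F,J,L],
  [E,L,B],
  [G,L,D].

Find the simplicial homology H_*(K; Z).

Order the vertices as A < B < D < E < F < G < J < L < M. Listing each simplex with vertices in this order, K has dimension 2 with simplices:

  0-simplices (9): A, B, D, E, F, G, J, L, M
  1-simplices (27): AB, AD, AE, AF, AG, AJ, BD, BE, BF, BL, BM, DG, DJ, DL, DM, EG, EJ, EL, EM, FG, FJ, FL, FM, GL, GM, JL, JM
  2-simplices (18): ABD, ABF, ADJ, AEG, AEJ, AFG, BDL, BEL, BEM, BFM, DGL, DGM, DJM, EGM, EJL, FGL, FJL, FJM

Hence C_0 ≅ Z^9, C_1 ≅ Z^27, C_2 ≅ Z^18.

∂_1: C_1 → C_0 maps an edge to its endpoints' difference, ∂[p,q] = q − p. For instance
  ∂EM = M − E.
The 9×27 boundary matrix has rank 8 and Smith normal form diag(1,1,1,1,1,1,1,1).

∂_2: C_2 → C_1 sends each 2-simplex [p,q,r] to [q,r] − [p,r] + [p,q]. For instance
  ∂AEJ = EJ − AJ + AE,
  ∂FJL = JL − FL + FJ.
This gives a 27×18 integer matrix of rank 17; reducing to Smith normal form yields diagonal entries (1,1,1,1,1,1,1,1,1,1,1,1,1,1,1,1,1).

Computing H_k = (kernel of ∂_k) / (image of ∂_{k+1}):

  H_0: rank C_0 − rank ∂_1 = 9 − 8 = 1, and the invariant factors of ∂_1 are all 1, so H_0 = Z.
  H_1: rank ker ∂_1 − rank ∂_2 = (27 − 8) − 17 = 2, and the invariant factors of ∂_2 are all 1, so H_1 = Z^2.
  H_2: rank ker ∂_2 − rank ∂_3 = (18 − 17) − 0 = 1, and there is no ∂_3, so H_2 = Z.

As a check, the Euler characteristic is 9 − 27 + 18 = 0, which agrees with 1 − 2 + 1 = 0.
(K is a triangulation of the torus T^2.)

H_0 ≅ Z,  H_1 ≅ Z^2,  H_2 ≅ Z.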